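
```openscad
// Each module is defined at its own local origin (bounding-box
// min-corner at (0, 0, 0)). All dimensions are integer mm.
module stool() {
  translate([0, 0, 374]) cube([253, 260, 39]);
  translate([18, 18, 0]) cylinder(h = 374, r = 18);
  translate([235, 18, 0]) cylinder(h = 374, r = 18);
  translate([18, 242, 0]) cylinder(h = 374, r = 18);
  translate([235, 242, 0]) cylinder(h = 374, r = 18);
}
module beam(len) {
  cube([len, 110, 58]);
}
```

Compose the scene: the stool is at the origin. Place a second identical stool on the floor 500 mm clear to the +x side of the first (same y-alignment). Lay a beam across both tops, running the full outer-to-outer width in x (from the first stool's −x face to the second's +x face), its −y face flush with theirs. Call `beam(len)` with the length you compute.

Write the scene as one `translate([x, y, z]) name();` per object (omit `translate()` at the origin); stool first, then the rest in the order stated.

stool();
translate([753, 0, 0]) stool();
translate([0, 0, 413]) beam(1006);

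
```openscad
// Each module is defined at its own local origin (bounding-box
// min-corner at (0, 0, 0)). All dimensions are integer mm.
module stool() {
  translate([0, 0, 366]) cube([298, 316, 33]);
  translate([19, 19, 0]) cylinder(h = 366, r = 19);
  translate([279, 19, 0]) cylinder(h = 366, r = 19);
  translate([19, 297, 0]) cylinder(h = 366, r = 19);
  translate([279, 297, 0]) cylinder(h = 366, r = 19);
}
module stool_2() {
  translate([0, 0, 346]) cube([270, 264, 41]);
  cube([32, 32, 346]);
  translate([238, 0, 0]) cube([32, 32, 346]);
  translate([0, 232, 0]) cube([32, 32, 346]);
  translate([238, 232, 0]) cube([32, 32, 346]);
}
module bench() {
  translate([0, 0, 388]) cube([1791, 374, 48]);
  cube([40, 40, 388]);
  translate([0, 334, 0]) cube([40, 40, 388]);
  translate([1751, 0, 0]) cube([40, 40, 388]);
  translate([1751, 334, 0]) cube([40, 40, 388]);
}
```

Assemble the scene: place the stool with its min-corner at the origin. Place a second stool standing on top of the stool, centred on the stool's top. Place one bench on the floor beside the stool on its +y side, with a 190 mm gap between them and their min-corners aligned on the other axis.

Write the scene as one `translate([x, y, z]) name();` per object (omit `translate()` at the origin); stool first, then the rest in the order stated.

stool();
translate([14, 26, 399]) stool_2();
translate([0, 506, 0]) bench();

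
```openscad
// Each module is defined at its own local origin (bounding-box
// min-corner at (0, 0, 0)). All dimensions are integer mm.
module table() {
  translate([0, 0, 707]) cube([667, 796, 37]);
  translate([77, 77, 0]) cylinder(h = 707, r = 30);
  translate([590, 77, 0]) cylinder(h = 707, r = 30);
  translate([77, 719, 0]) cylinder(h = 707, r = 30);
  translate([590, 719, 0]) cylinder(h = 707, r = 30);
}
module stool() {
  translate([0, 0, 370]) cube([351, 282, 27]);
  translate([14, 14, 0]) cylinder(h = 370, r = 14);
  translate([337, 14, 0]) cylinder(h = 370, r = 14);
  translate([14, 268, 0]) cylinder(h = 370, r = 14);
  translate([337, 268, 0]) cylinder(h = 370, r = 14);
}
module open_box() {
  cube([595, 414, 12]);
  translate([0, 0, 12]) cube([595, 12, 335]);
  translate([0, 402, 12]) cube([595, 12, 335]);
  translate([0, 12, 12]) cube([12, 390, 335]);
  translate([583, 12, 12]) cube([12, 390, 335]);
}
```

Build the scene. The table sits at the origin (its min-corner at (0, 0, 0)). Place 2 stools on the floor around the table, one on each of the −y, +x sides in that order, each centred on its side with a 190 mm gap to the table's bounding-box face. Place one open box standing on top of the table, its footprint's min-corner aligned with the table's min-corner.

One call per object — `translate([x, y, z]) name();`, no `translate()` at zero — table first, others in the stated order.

table();
translate([158, -472, 0]) stool();
translate([857, 257, 0]) stool();
translate([0, 0, 744]) open_box();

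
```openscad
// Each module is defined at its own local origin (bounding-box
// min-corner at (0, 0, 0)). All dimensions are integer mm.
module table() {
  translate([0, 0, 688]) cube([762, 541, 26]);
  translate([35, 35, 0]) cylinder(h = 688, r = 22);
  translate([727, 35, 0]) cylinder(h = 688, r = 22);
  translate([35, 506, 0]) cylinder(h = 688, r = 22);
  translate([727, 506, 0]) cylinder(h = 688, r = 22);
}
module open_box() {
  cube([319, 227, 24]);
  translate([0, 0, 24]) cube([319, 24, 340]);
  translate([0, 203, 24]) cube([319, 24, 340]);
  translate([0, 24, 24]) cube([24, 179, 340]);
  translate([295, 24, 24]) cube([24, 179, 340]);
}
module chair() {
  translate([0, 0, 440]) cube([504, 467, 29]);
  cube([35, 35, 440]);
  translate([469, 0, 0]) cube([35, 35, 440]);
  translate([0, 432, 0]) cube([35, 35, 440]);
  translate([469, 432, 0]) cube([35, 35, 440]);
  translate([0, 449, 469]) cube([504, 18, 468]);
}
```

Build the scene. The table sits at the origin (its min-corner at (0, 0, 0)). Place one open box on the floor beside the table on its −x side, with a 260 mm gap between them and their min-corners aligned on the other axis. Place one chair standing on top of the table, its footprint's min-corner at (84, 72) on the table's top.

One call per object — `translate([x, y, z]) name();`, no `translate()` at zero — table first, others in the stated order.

table();
translate([-579, 0, 0]) open_box();
translate([84, 72, 714]) chair();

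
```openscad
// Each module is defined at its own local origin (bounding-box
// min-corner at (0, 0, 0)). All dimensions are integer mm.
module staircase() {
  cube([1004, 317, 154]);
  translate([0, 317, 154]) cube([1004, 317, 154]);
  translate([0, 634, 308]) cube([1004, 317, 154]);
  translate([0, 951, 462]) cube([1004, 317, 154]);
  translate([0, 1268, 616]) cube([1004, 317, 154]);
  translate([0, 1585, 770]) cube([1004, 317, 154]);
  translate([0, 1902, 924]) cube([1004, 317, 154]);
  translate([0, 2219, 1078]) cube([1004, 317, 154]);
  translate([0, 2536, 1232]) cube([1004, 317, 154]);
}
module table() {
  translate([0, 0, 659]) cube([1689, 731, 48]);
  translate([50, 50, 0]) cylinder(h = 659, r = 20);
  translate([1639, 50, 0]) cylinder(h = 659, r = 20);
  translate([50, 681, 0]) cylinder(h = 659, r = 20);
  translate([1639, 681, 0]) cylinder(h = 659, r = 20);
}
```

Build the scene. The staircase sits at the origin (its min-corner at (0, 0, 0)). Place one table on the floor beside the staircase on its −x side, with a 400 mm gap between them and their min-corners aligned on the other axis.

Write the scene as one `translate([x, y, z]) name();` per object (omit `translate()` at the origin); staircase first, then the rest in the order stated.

staircase();
translate([-2089, 0, 0]) table();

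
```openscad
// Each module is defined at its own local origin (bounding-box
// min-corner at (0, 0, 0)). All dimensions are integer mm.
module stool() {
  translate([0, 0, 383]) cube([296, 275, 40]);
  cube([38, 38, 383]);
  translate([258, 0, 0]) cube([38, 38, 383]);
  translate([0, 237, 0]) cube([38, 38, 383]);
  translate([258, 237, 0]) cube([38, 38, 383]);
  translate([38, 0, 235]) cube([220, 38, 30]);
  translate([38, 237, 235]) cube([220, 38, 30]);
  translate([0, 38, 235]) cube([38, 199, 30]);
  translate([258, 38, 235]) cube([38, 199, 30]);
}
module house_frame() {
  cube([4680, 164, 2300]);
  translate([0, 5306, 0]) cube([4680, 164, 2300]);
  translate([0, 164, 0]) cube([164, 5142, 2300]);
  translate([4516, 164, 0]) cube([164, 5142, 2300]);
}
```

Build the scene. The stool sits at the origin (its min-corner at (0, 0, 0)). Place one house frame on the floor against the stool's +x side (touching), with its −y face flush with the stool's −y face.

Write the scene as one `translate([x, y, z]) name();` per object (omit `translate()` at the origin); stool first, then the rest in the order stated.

stool();
translate([296, 0, 0]) house_frame();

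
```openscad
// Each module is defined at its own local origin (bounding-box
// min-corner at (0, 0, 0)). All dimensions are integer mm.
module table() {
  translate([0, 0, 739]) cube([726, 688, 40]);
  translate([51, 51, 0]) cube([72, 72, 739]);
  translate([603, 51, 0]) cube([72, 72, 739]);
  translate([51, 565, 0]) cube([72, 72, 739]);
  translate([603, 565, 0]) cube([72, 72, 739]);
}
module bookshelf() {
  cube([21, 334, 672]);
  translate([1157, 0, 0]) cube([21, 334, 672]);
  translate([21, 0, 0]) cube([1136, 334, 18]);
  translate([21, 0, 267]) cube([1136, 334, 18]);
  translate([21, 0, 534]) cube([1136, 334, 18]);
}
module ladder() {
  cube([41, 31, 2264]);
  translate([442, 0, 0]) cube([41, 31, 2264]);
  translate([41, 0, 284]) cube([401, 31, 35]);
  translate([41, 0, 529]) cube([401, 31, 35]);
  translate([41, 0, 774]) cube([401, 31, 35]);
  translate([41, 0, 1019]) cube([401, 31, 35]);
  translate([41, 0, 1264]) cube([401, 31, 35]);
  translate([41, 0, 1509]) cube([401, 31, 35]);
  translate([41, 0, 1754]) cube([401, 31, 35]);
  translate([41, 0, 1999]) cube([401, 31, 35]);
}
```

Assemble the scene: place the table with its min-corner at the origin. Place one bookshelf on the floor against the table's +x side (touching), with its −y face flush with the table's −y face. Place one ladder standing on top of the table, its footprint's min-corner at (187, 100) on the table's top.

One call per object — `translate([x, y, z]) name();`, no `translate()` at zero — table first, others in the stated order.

table();
translate([726, 0, 0]) bookshelf();
translate([187, 100, 779]) ladder();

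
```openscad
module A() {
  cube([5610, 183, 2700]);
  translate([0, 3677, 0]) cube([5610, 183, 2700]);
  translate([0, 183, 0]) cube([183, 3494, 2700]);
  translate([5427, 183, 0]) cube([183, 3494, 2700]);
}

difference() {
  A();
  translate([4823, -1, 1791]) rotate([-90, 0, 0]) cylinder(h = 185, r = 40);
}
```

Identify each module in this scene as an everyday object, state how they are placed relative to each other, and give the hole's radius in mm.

The subtracted cylinder has r = 40 mm.

A is a house frame. The house frame has a circular hole through its front wall. The hole's radius is 40 mm.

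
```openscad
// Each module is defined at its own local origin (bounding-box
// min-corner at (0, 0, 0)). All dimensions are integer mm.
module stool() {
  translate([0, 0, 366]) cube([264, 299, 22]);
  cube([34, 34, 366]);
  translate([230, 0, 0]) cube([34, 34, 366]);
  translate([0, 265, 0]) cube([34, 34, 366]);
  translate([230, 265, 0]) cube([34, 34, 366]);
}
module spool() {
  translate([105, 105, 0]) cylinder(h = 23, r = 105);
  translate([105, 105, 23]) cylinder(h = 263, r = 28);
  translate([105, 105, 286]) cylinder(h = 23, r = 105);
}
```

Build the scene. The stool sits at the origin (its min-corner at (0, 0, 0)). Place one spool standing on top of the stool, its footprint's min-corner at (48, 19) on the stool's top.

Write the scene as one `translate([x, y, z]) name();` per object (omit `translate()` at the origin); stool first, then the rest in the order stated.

stool();
translate([48, 19, 388]) spool();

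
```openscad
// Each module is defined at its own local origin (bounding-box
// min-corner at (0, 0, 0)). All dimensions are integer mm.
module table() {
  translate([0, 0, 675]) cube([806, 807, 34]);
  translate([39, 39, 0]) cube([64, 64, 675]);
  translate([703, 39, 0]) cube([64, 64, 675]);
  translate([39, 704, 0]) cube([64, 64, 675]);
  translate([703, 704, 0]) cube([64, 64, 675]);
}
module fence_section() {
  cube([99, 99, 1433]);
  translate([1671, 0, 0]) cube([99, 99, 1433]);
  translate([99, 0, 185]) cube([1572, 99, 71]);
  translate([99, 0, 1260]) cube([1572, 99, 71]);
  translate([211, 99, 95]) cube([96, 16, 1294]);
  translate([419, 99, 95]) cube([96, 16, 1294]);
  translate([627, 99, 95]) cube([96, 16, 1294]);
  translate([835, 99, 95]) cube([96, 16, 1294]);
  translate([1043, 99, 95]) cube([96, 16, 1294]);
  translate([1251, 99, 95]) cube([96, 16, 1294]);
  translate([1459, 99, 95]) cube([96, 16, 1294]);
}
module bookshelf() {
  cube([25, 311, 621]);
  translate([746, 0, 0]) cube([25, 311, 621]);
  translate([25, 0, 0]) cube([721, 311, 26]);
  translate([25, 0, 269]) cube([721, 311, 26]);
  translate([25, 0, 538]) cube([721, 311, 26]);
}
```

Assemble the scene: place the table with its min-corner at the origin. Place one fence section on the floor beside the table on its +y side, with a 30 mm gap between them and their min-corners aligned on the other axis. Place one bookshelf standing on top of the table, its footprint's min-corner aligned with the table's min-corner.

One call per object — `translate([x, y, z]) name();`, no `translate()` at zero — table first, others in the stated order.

table();
translate([0, 837, 0]) fence_section();
translate([0, 0, 709]) bookshelf();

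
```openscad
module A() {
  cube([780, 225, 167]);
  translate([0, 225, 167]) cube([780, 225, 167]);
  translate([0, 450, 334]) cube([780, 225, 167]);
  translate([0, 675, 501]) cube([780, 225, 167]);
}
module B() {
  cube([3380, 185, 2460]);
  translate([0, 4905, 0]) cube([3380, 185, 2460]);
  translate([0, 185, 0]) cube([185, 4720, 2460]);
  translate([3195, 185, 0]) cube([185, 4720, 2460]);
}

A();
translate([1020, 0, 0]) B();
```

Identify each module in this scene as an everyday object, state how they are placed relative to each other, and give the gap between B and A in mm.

The house frame's nearest face is 240 mm from the staircase's +x face.

A is a staircase. B is a house frame. The house frame is on the floor beside the staircase on its +x side. The gap between the house frame and the staircase is 240 mm.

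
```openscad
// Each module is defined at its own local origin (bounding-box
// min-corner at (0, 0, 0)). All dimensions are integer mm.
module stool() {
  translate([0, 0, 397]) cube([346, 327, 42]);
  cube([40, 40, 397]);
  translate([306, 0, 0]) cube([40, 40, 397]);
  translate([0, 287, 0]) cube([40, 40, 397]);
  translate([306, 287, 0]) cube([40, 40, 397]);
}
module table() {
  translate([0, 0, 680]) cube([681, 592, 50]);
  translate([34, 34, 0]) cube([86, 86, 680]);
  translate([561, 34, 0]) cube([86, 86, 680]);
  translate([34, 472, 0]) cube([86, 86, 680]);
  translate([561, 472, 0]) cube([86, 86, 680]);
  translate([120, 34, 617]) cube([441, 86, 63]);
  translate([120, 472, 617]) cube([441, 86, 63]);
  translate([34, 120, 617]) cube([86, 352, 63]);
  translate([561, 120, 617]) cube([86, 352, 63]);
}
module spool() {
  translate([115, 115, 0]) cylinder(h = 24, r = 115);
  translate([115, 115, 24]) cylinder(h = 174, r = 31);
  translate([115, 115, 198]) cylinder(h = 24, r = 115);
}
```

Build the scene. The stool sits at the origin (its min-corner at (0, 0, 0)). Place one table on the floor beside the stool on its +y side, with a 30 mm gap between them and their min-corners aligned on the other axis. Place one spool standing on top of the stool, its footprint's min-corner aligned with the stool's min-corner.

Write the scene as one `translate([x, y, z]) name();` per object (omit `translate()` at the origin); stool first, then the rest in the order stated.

stool();
translate([0, 357, 0]) table();
translate([0, 0, 439]) spool();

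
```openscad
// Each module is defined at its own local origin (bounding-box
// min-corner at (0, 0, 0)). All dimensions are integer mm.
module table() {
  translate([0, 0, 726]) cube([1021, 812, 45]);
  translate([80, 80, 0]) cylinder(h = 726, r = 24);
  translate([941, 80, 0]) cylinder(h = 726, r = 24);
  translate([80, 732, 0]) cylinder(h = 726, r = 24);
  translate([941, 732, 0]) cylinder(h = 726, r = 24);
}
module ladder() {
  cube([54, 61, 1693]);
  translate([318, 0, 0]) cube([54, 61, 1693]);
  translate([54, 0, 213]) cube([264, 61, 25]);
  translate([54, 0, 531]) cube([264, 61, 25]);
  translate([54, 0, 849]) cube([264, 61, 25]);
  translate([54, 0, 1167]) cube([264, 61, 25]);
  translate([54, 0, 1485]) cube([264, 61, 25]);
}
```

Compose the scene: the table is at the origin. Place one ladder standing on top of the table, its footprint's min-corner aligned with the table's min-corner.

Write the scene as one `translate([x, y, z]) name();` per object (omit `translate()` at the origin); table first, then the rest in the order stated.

table();
translate([0, 0, 771]) ladder();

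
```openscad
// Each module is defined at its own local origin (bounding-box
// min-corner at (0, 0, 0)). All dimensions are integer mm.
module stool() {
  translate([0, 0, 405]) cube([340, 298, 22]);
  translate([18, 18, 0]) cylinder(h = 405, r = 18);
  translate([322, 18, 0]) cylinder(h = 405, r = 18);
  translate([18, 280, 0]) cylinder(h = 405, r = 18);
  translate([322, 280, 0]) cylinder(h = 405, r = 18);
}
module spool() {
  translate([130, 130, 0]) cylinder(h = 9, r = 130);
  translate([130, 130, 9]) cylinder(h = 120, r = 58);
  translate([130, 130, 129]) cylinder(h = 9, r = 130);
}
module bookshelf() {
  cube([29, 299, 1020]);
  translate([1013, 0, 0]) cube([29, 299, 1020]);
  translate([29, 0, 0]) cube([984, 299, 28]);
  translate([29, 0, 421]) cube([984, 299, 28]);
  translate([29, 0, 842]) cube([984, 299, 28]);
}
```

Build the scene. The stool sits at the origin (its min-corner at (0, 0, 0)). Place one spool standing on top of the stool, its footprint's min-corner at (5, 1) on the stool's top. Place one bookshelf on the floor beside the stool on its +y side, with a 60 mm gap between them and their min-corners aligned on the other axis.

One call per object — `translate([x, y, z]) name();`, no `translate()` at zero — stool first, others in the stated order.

stool();
translate([5, 1, 427]) spool();
translate([0, 358, 0]) bookshelf();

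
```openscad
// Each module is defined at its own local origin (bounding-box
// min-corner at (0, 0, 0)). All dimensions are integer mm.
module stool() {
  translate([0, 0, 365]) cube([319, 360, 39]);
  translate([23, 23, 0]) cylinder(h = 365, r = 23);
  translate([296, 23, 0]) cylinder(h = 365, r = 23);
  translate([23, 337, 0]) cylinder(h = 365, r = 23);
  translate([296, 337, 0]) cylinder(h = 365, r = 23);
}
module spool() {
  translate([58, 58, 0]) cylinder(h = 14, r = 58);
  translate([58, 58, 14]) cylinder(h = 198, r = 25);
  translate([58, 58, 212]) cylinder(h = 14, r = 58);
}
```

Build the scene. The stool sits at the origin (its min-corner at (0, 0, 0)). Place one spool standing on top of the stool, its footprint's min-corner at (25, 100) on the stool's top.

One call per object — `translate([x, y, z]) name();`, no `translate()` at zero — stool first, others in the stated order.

stool();
translate([25, 100, 404]) spool();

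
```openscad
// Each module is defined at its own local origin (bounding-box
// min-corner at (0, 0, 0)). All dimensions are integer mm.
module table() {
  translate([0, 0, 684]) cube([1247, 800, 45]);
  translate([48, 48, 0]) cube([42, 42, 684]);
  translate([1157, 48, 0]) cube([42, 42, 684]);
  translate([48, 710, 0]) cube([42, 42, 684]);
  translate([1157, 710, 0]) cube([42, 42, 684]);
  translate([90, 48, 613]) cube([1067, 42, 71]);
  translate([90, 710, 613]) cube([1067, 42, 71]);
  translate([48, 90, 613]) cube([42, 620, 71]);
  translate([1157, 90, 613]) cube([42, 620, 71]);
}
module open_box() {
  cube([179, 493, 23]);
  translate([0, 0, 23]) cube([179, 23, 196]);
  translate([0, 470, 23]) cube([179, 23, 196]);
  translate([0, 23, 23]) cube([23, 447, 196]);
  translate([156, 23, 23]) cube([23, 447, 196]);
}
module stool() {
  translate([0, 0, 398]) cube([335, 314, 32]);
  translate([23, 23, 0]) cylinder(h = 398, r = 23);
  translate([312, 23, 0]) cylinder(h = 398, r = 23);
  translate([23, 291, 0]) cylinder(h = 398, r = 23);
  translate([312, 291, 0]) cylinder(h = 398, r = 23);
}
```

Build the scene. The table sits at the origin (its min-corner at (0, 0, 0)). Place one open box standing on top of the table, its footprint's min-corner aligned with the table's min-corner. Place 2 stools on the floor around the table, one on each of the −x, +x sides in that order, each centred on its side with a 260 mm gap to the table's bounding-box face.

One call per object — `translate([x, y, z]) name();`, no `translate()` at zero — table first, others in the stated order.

table();
translate([0, 0, 729]) open_box();
translate([-595, 243, 0]) stool();
translate([1507, 243, 0]) stool();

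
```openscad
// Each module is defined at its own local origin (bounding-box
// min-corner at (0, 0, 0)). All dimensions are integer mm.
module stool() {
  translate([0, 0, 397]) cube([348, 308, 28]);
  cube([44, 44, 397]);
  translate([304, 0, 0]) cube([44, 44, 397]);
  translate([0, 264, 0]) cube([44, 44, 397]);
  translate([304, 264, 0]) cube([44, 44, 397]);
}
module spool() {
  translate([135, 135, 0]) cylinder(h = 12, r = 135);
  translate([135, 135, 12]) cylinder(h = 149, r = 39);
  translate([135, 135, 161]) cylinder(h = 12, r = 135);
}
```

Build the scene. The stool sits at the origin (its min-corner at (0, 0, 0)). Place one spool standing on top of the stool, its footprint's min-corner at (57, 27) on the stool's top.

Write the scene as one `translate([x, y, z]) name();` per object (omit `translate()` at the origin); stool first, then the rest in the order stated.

stool();
translate([57, 27, 425]) spool();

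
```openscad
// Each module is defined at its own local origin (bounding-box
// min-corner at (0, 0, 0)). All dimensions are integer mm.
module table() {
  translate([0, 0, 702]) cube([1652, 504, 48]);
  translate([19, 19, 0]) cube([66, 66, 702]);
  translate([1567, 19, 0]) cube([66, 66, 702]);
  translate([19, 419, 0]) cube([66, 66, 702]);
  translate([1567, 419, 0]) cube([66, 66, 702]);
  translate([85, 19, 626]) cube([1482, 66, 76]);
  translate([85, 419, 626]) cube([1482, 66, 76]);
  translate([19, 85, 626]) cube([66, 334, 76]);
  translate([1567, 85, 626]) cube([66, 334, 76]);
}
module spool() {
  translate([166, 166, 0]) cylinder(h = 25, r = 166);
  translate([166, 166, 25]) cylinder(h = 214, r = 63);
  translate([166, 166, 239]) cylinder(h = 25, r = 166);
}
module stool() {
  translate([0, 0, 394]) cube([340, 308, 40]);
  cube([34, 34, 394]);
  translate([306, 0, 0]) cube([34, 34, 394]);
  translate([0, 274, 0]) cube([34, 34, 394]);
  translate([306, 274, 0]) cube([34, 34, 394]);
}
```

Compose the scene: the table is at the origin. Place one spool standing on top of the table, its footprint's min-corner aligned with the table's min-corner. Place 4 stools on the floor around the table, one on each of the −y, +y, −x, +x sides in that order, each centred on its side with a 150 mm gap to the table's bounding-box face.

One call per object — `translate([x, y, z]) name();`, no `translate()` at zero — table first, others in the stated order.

table();
translate([0, 0, 750]) spool();
translate([656, -458, 0]) stool();
translate([656, 654, 0]) stool();
translate([-490, 98, 0]) stool();
translate([1802, 98, 0]) stool();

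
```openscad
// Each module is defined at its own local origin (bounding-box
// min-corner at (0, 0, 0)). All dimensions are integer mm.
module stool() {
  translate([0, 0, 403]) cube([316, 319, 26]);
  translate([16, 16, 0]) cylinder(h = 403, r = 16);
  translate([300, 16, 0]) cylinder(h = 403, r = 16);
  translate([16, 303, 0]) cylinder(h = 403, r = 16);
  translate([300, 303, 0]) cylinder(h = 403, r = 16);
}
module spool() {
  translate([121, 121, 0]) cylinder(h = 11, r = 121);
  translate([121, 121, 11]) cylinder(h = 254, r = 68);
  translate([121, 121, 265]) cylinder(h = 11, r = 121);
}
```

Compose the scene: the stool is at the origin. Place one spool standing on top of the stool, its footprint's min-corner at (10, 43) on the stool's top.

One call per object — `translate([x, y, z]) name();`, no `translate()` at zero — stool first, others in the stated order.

stool();
translate([10, 43, 429]) spool();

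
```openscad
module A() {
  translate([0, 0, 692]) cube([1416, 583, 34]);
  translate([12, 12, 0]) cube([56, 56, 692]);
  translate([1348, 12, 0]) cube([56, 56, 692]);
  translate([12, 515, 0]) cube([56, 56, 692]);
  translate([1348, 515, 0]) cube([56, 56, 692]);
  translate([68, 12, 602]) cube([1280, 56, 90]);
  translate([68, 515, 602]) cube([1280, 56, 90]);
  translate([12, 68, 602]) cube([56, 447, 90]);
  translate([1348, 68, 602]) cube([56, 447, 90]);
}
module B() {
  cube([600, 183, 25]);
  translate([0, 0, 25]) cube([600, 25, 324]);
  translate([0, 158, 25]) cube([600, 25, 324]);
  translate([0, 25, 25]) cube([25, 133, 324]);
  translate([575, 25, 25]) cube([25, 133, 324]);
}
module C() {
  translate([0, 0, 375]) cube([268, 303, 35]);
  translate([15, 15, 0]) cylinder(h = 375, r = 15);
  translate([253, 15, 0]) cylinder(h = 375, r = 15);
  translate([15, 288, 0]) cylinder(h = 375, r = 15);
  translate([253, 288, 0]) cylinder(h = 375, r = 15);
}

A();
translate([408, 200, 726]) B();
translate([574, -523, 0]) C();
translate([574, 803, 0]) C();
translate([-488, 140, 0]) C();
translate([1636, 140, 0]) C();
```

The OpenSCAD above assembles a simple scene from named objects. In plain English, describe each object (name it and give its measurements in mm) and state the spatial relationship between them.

A is a table with a 1416×583 mm rectangular top, 34 mm thick, top surface at z = 726 mm, supported by four 56×56 mm square legs, each inset 12 mm from the nearest pair of top edges, running from the floor. Four apron rails, 56 mm thick and 90 mm tall, run between adjacent legs with their top edges flush with the underside of the top and their outer faces flush with the legs' outer faces.

B is an open-topped rectangular box: outside dimensions 600×183×349 mm, with a uniform wall and base thickness of 25 mm. The base is a full 600×183 slab on the floor; four walls sit on top of the base. The front and back walls (the −y and +y sides) span the full width; the two side walls fit between them.

C is a four-legged stool. The seat is a 268×303×35 mm slab whose top surface is at z = 410 mm; four round legs, each 30 mm in diameter, run from the floor (z = 0) to the underside of the seat, each leg's axis is inset half a diameter from the nearest pair of seat edges (so the leg's bounding box is flush with the corner).

The open box is on top of the table, centred. Four stools sit around the table at the −y, +y, −x, +x sides.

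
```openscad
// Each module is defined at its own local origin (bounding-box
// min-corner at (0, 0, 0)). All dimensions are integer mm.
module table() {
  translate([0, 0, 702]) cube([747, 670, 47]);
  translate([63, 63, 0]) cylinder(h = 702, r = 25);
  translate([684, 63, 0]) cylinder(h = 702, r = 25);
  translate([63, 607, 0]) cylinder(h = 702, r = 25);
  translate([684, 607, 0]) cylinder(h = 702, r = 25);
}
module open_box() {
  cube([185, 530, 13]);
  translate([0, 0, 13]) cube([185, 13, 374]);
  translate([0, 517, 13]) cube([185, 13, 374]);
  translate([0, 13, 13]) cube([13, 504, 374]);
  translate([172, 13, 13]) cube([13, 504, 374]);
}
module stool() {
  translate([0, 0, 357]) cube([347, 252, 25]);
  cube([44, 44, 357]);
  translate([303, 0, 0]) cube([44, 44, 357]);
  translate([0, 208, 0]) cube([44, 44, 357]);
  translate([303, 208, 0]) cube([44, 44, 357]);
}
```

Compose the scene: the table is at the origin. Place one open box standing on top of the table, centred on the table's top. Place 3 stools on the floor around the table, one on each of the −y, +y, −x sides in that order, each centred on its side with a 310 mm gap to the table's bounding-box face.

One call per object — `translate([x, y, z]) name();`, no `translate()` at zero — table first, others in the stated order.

table();
translate([281, 70, 749]) open_box();
translate([200, -562, 0]) stool();
translate([200, 980, 0]) stool();
translate([-657, 209, 0]) stool();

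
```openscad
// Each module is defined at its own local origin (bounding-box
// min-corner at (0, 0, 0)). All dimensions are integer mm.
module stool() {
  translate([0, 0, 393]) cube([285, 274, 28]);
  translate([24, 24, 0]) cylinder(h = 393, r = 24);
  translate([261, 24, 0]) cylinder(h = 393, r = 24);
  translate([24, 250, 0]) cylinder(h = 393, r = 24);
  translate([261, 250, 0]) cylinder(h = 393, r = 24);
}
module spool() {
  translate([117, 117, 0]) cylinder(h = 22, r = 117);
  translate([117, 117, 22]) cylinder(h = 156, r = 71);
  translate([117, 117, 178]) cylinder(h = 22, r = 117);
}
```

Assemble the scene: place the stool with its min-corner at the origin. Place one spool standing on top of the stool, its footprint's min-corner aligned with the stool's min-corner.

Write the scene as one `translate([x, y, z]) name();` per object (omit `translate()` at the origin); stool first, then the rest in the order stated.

stool();
translate([0, 0, 421]) spool();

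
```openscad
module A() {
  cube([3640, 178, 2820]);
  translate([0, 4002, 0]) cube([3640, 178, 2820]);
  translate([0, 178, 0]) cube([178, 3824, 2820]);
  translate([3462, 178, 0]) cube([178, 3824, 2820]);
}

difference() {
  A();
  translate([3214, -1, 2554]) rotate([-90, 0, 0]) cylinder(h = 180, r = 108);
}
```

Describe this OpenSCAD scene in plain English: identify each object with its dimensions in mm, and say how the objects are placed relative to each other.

A is the wall frame of a small rectangular building: four walls, each 2820 mm tall and 178 mm thick, enclosing a footprint 3640 mm (x) by 4180 mm (y) outside-to-outside, with no floor or roof. The front and back walls (the −y and +y sides) span the full width; the two side walls fit between them.

The house frame has a circular hole of radius 108 mm through its front wall, centred at (x = 3214, z = 2554).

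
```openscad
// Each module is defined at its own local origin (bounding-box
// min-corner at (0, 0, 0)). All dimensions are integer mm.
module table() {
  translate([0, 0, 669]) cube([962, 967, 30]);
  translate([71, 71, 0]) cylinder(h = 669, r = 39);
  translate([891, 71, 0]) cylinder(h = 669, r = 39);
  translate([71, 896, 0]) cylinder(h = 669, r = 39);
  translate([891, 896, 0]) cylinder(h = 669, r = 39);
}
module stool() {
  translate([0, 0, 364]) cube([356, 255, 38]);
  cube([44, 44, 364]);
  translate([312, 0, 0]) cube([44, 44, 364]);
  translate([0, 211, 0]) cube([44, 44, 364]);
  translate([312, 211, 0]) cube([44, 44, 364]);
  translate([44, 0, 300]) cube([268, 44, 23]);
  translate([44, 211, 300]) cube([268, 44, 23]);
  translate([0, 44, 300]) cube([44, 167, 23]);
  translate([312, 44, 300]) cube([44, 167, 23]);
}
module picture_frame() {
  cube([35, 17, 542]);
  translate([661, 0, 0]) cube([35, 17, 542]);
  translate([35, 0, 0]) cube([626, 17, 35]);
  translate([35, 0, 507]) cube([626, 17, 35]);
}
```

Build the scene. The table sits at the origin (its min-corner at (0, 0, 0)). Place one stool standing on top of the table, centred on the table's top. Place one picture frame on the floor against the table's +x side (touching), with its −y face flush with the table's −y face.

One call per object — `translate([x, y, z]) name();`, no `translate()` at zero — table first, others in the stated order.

table();
translate([303, 356, 699]) stool();
translate([962, 0, 0]) picture_frame();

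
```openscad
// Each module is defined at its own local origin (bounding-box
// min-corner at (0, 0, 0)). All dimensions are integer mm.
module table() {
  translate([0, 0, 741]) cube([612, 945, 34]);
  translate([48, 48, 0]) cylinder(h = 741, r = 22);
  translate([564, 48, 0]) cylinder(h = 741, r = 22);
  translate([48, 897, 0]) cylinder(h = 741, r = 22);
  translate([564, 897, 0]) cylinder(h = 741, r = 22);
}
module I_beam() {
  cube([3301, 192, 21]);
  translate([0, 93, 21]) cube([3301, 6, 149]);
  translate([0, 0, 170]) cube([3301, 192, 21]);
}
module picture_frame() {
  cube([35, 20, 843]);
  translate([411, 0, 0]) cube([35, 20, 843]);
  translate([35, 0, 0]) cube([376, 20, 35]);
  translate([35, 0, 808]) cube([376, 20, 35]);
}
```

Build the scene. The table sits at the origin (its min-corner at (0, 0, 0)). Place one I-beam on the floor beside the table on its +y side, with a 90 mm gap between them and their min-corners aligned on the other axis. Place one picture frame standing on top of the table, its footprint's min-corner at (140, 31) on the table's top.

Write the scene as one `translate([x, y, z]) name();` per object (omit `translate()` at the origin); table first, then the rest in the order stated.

table();
translate([0, 1035, 0]) I_beam();
translate([140, 31, 775]) picture_frame();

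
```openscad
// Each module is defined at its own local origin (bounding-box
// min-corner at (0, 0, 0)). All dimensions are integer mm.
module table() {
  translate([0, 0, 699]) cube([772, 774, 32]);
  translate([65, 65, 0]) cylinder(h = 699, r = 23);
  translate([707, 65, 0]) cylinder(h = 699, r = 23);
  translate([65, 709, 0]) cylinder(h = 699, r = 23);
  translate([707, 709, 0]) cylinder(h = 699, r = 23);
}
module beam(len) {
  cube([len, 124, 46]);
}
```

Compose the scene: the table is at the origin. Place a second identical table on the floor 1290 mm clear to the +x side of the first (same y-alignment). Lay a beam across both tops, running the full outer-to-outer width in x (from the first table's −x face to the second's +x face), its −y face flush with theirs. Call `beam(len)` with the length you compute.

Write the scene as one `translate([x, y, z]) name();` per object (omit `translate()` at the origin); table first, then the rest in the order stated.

table();
translate([2062, 0, 0]) table();
translate([0, 0, 731]) beam(2834);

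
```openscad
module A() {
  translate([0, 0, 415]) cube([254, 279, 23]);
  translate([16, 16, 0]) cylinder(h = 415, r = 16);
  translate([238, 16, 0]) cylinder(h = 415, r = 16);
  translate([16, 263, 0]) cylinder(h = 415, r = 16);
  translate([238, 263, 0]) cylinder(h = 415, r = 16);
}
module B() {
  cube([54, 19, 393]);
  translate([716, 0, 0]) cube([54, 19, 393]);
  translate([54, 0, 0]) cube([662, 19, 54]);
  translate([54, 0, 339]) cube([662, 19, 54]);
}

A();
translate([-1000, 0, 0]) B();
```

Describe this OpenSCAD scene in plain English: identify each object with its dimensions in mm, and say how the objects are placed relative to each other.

A is a simple wooden stool: a rectangular seat 254 mm (x) by 279 mm (y), 23 mm thick, top face at z = 438 mm, on four round legs, each 32 mm in diameter. The legs rest on z = 0, each leg's axis is inset half a diameter from the nearest pair of seat edges (so the leg's bounding box is flush with the corner).

B is a picture frame with a 662×285 mm rectangular opening (x by z) and a uniform 54 mm border on every side. Frame depth is 19 mm along y. It is built from two vertical stiles running the full outside height and two horizontal rails spanning the gap between the stiles.

The picture frame is on the floor beside the stool on its −x side.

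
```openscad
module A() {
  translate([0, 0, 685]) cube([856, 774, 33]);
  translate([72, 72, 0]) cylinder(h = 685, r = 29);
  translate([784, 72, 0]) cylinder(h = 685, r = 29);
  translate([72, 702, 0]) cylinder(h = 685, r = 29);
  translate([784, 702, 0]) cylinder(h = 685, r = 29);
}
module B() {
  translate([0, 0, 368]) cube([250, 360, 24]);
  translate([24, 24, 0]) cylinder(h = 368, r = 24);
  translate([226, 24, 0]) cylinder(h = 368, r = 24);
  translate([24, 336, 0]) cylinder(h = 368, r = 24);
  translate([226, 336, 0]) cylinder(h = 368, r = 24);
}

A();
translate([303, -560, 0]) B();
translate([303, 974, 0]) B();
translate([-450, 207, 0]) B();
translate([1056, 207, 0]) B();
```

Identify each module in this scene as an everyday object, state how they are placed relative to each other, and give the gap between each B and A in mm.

A is a table. B is a stool. Four stools sit around the table at the −y, +y, −x, +x sides. The gap between each stool and the table is 200 mm.

Each stool's nearest face is 200 mm from the table's bounding box.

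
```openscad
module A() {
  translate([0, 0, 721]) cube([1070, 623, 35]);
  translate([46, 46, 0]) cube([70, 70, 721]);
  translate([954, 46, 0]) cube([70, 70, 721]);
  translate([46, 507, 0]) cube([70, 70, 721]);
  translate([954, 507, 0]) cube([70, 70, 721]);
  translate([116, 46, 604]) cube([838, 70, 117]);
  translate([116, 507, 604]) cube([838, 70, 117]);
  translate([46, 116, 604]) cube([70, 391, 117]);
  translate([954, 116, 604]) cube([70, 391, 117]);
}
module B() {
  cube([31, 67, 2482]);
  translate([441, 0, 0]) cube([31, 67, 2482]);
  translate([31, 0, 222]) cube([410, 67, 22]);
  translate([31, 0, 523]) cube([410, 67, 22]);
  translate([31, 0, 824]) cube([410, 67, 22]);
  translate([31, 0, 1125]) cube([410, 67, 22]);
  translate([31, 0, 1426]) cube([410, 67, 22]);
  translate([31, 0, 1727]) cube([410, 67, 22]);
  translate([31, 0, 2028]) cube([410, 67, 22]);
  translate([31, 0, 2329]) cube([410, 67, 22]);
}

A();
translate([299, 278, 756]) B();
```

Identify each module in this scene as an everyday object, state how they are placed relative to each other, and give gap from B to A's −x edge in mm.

The ladder's min-x is at 299; the table's min-x is 0; gap = 299 mm.

A is a table. B is a ladder. The ladder is on top of the table, centred. The gap from the ladder to the table's −x edge is 299 mm.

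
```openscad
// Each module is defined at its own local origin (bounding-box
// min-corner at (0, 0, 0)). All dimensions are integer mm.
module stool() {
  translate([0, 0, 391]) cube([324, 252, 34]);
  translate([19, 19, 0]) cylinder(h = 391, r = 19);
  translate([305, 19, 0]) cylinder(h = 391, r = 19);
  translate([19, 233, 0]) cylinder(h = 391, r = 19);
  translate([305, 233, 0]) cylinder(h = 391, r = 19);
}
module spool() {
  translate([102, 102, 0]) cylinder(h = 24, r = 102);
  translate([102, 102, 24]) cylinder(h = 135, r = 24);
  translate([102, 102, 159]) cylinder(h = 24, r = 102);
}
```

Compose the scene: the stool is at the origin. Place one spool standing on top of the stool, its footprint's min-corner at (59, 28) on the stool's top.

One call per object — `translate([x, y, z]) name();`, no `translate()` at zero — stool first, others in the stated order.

stool();
translate([59, 28, 425]) spool();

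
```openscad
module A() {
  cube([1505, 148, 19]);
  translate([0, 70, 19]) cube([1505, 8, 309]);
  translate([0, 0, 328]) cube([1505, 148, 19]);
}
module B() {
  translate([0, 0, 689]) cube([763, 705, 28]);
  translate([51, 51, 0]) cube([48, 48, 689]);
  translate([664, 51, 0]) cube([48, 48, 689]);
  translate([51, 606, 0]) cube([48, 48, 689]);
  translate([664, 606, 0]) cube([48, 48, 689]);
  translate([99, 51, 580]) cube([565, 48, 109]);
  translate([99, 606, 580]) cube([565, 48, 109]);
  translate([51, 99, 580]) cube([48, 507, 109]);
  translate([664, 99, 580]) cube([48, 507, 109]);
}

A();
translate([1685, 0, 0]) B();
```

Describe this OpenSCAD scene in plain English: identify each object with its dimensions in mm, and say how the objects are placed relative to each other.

A is an I-beam lying along x, 1505 mm long. Overall section height 347 mm. Two flanges 148 mm wide (y) and 19 mm thick, one on the floor and one at the top; a web 8 mm thick runs between them, centred on the flange width.

B is a table with a 763×705 mm rectangular top, 28 mm thick, top surface at z = 717 mm, supported by four 48×48 mm square legs, each inset 51 mm from the nearest pair of top edges, running from the floor. Four apron rails, 48 mm thick and 109 mm tall, run between adjacent legs with their top edges flush with the underside of the top and their outer faces flush with the legs' outer faces.

The table is on the floor beside the I-beam on its +x side.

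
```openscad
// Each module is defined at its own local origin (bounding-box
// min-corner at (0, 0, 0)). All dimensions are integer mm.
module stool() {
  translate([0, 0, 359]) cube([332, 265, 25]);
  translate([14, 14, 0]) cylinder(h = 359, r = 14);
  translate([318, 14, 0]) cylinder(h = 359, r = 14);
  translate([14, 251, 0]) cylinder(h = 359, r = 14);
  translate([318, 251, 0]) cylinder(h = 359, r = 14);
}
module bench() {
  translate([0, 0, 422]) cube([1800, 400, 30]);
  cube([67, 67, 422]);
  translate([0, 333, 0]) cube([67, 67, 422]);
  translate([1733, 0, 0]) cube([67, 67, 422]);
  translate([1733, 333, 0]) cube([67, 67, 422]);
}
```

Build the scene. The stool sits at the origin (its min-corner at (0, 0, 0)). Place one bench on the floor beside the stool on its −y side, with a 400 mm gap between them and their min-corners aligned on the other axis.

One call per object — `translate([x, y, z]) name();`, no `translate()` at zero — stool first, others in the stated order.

stool();
translate([0, -800, 0]) bench();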